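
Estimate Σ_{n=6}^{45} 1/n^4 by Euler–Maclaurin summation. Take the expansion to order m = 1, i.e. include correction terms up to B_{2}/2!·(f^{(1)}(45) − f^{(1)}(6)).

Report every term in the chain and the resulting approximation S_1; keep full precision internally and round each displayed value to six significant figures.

S_1 ≈ 0.00196834

The integral term ∫_6^45 1/x^4 dx = 0.00153955.
Boundary: ½(f(6) + f(45)) = ½(0.000771605 + 2.43865e-07) = 0.000385924.
Running total after boundary: 0.00192548.
k=1: B_{2}/(2)! × [f^{(1)}(45) − f^{(1)}(6)] = 1/12 × (-2.16769e-08 − (-0.000514403)) = 4.28651e-05.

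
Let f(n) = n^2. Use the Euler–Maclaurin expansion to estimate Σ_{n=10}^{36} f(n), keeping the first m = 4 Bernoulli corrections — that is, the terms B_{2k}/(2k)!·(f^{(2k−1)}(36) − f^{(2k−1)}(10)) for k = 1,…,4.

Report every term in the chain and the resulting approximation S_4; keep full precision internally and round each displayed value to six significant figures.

S_4 ≈ 15921.0

The integral term ∫_10^36 x^2 dx = 15218.7.
Boundary: ½(f(10) + f(36)) = ½(100.000 + 1296.00) = 698.000.
So far: 15916.7.
Correction k=1: B_{2}/2! · (f^{(1)}(36) − f^{(1)}(10)) = 1/12 · (72.0000 − 20.0000) = 4.33333.
After k=1: 15921.0.
Correction k=2: B_{4}/4! · (f^{(3)}(36) − f^{(3)}(10)) = −1/720 · (0.00000 − 0.00000) = 0.00000.
After k=2: 15921.0.
Correction k=3: B_{6}/6! · (f^{(5)}(36) − f^{(5)}(10)) = 1/30240 · (0.00000 − 0.00000) = 0.00000.
After k=3: 15921.0.
Correction k=4: B_{8}/8! · (f^{(7)}(36) − f^{(7)}(10)) = −1/1209600 · (0.00000 − 0.00000) = 0.00000.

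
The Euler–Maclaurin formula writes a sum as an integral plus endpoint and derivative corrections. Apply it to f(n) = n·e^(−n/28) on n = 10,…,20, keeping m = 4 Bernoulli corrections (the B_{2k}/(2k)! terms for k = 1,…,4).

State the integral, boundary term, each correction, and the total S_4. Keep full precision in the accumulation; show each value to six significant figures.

S_4 ≈ 94.8755

∫_10^20 x·e^(−x/28) dx evaluates to 86.5076.
Boundary: ½(f(10) + f(20)) = ½(6.99673 + 9.79083) = 8.39378.
So far: 94.9014.
k=1: B_{2}/(2)! × [f^{(1)}(20) − f^{(1)}(10)] = 1/12 × (0.139869 − 0.449789) = -0.0258267.
Partial sum through k=1: 94.8755.
k=2: B_{4}/(4)! × [f^{(3)}(20) − f^{(3)}(10)] = −1/720 × (0.00142724 − 0.00235859) = 1.29355e-06.
Partial sum through k=2: 94.8755.
k=3: B_{6}/(6)! × [f^{(5)}(20) − f^{(5)}(10)] = 1/30240 × (3.41335e-06 − 5.28504e-06) = -6.18944e-11.
Partial sum through k=3: 94.8755.
k=4: B_{8}/(8)! × [f^{(7)}(20) − f^{(7)}(10)] = −1/1209600 × (6.38552e-09 − 9.64498e-09) = 2.69467e-15.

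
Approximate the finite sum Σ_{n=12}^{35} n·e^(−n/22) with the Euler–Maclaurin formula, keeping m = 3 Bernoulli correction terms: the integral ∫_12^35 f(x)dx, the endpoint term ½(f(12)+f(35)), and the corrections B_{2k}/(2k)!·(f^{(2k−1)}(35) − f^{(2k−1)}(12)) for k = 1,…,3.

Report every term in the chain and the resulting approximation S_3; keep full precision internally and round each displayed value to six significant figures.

Integral: ∫_12^35 x·e^(−x/22) dx = 178.034.
Boundary: ½(f(12) + f(35)) = ½(6.95494 + 7.13091) = 7.04293.
Running total after boundary: 185.077.
Order-1 term: 1/12 · (-0.120392 − 0.263445) = -0.0319864.
Running total after k=1: 185.045.
Order-2 term: −1/720 · (0.000593158 − 0.00293926) = 3.25847e-06.
Running total after k=2: 185.045.
Order-3 term: 1/30240 · (2.96500e-06 − 1.10211e-05) = -2.66405e-10.

S_3 ≈ 185.045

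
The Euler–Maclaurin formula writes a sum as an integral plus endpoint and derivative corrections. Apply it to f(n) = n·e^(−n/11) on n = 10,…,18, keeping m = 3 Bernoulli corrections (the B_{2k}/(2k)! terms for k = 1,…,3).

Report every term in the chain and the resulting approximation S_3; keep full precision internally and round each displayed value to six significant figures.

S_3 ≈ 34.7159

∫_10^18 x·e^(−x/11) dx evaluates to 30.9626.
Endpoint term: (f(10) + f(18))/2 = (4.02890 + 3.50436)/2 = 3.76663.
Integral + boundary = 34.7292.
Correction k=1: B_{2}/2! · (f^{(1)}(18) − f^{(1)}(10)) = 1/12 · (-0.123892 − 0.0366264) = -0.0133765.
Partial sum through k=1: 34.7159.
Correction k=2: B_{4}/4! · (f^{(3)}(18) − f^{(3)}(10)) = −1/720 · (0.00219407 − 0.00696204) = 6.62219e-06.
Partial sum through k=2: 34.7159.
Correction k=3: B_{6}/6! · (f^{(5)}(18) − f^{(5)}(10)) = 1/30240 · (4.47275e-05 − 0.000112573) = -2.24358e-09.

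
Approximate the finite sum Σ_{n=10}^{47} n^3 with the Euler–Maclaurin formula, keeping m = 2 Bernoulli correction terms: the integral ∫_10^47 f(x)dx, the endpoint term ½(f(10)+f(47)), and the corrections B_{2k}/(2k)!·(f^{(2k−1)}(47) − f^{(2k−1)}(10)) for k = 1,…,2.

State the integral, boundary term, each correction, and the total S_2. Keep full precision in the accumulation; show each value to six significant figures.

S_2 ≈ 1.27036e+06

∫_10^47 x^3 dx evaluates to 1.21742e+06.
½[f(10) + f(47)] = ½[1000.00 + 103823] = 52411.5.
Running total after boundary: 1.26983e+06.
k=1: B_{2}/(2)! × [f^{(1)}(47) − f^{(1)}(10)] = 1/12 × (6627.00 − 300.000) = 527.250.
Running total after k=1: 1.27036e+06.
k=2: B_{4}/(4)! × [f^{(3)}(47) − f^{(3)}(10)] = −1/720 × (6.00000 − 6.00000) = 0.00000.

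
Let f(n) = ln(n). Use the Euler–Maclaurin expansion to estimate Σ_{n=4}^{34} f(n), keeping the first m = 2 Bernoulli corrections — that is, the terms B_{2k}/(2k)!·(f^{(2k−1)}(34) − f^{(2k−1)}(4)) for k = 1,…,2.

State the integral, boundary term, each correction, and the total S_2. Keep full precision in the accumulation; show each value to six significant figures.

Integral: ∫_4^34 ln(x) dx = 84.3511.
Endpoint term: (f(4) + f(34))/2 = (1.38629 + 3.52636)/2 = 2.45633.
So far: 86.8074.
Correction k=1: B_{2}/2! · (f^{(1)}(34) − f^{(1)}(4)) = 1/12 · (0.0294118 − 0.250000) = -0.0183824.
After k=1: 86.7890.
Correction k=2: B_{4}/4! · (f^{(3)}(34) − f^{(3)}(4)) = −1/720 · (5.08854e-05 − 0.0312500) = 4.33321e-05.

S_2 ≈ 86.7891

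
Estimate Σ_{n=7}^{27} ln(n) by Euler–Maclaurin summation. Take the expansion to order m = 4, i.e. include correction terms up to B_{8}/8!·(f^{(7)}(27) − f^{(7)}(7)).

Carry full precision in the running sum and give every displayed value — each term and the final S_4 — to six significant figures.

The integral term ∫_7^27 ln(x) dx = 55.3662.
½[f(7) + f(27)] = ½[1.94591 + 3.29584] = 2.62087.
So far: 57.9871.
k=1: B_{2}/(2)! × [f^{(1)}(27) − f^{(1)}(7)] = 1/12 × (0.0370370 − 0.142857) = -0.00881834.
Running total after k=1: 57.9783.
k=2: B_{4}/(4)! × [f^{(3)}(27) − f^{(3)}(7)] = −1/720 × (0.000101611 − 0.00583090) = 7.95735e-06.
Running total after k=2: 57.9783.
k=3: B_{6}/(6)! × [f^{(5)}(27) − f^{(5)}(7)] = 1/30240 × (1.67260e-06 − 0.00142798) = -4.71661e-08.
Running total after k=3: 57.9783.
k=4: B_{8}/(8)! × [f^{(7)}(27) − f^{(7)}(7)] = −1/1209600 × (6.88313e-08 − 0.000874271) = 7.22720e-10.

S_4 ≈ 57.9783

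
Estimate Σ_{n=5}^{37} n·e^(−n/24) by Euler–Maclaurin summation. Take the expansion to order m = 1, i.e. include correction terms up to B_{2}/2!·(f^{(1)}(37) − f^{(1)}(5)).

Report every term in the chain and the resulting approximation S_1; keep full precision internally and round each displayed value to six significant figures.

Integral: ∫_5^37 x·e^(−x/24) dx = 251.776.
Boundary: ½(f(5) + f(37)) = ½(4.05968 + 7.91889) = 5.98929.
Running total after boundary: 257.766.
Correction k=1: B_{2}/2! · (f^{(1)}(37) − f^{(1)}(5)) = 1/12 · (-0.115930 − 0.642783) = -0.0632261.

S_1 ≈ 257.702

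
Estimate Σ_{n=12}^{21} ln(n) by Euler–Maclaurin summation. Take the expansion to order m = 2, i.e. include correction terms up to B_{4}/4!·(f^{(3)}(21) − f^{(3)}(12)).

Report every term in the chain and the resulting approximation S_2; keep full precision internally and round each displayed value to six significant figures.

S_2 ≈ 27.8778

The integral term ∫_12^21 ln(x) dx = 25.1161.
½[f(12) + f(21)] = ½[2.48491 + 3.04452] = 2.76471.
So far: 27.8808.
Order-1 term: 1/12 · (0.0476190 − 0.0833333) = -0.00297619.
After k=1: 27.8778.
Order-2 term: −1/720 · (0.000215959 − 0.00115741) = 1.30757e-06.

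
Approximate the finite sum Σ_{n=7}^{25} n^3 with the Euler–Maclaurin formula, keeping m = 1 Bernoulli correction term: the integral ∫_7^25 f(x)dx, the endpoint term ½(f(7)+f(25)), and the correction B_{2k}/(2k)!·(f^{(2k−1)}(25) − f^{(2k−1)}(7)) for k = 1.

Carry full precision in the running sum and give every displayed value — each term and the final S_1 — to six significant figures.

S_1 ≈ 105184

The integral term ∫_7^25 x^3 dx = 97056.0.
Boundary: ½(f(7) + f(25)) = ½(343.000 + 15625.0) = 7984.00.
So far: 105040.
Order-1 term: 1/12 · (1875.00 − 147.000) = 144.000.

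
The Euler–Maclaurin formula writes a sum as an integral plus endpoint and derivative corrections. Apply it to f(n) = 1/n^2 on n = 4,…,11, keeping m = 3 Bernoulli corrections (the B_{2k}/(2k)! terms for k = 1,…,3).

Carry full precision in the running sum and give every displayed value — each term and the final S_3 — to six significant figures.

S_3 ≈ 0.196921

Integral: ∫_4^11 1/x^2 dx = 0.159091.
Endpoint term: (f(4) + f(11))/2 = (0.0625000 + 0.00826446)/2 = 0.0353822.
Running total after boundary: 0.194473.
Correction k=1: B_{2}/2! · (f^{(1)}(11) − f^{(1)}(4)) = 1/12 · (-0.00150263 − (-0.0312500)) = 0.00247895.
Running total after k=1: 0.196952.
Correction k=2: B_{4}/4! · (f^{(3)}(11) − f^{(3)}(4)) = −1/720 · (-0.000149021 − (-0.0234375)) = -3.23451e-05.
Running total after k=2: 0.196920.
Correction k=3: B_{6}/6! · (f^{(5)}(11) − f^{(5)}(4)) = 1/30240 · (-3.69474e-05 − (-0.0439453)) = 1.45200e-06.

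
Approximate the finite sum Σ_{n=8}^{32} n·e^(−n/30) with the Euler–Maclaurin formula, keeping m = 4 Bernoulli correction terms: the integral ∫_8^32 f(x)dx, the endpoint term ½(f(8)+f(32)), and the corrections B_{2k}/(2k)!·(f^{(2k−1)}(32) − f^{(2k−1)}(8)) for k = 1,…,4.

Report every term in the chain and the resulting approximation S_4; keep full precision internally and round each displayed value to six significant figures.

S_4 ≈ 241.554

Integral: ∫_8^32 x·e^(−x/30) dx = 233.032.
Endpoint term: (f(8) + f(32))/2 = (6.12743 + 11.0129)/2 = 8.57017.
Integral + boundary = 241.602.
Correction k=1: B_{2}/2! · (f^{(1)}(32) − f^{(1)}(8)) = 1/12 · (-0.0229436 − 0.561681) = -0.0487187.
After k=1: 241.554.
Correction k=2: B_{4}/4! · (f^{(3)}(32) − f^{(3)}(8)) = −1/720 · (0.000739293 − 0.00232615) = 2.20397e-06.
After k=2: 241.554.
Correction k=3: B_{6}/6! · (f^{(5)}(32) − f^{(5)}(8)) = 1/30240 · (1.67120e-06 − 4.47580e-06) = -9.27446e-11.
After k=3: 241.554.
Correction k=4: B_{8}/8! · (f^{(7)}(32) − f^{(7)}(8)) = −1/1209600 · (2.80107e-09 − 7.07442e-09) = 3.53286e-15.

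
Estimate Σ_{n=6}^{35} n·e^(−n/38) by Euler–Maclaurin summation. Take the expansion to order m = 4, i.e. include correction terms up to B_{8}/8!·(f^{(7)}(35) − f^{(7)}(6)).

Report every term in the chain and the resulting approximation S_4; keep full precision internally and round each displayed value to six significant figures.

S_4 ≈ 332.930

The integral term ∫_6^35 x·e^(−x/38) dx = 323.458.
Boundary: ½(f(6) + f(35)) = ½(5.12364 + 13.9335) = 9.52856.
So far: 332.987.
Correction k=1: B_{2}/2! · (f^{(1)}(35) − f^{(1)}(6)) = 1/12 · (0.0314289 − 0.719107) = -0.0573065.
Partial sum through k=1: 332.930.
Correction k=2: B_{4}/4! · (f^{(3)}(35) − f^{(3)}(6)) = −1/720 · (0.000573150 − 0.00168074) = 1.53832e-06.
Partial sum through k=2: 332.930.
Correction k=3: B_{6}/6! · (f^{(5)}(35) − f^{(5)}(6)) = 1/30240 · (7.78764e-07 − 1.98302e-06) = -3.98233e-11.
Partial sum through k=3: 332.930.
Correction k=4: B_{8}/8! · (f^{(7)}(35) − f^{(7)}(6)) = −1/1209600 · (8.03746e-10 − 1.94051e-09) = 9.39783e-16.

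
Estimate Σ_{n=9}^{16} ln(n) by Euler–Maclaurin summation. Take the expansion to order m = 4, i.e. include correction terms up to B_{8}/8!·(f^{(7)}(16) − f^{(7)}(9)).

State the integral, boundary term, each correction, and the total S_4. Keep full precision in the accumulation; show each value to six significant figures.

S_4 ≈ 20.0673

Integral: ∫_9^16 ln(x) dx = 17.5864.
Endpoint term: (f(9) + f(16))/2 = (2.19722 + 2.77259)/2 = 2.48491.
So far: 20.0713.
k=1: B_{2}/(2)! × [f^{(1)}(16) − f^{(1)}(9)] = 1/12 × (0.0625000 − 0.111111) = -0.00405093.
Partial sum through k=1: 20.0673.
k=2: B_{4}/(4)! × [f^{(3)}(16) − f^{(3)}(9)] = −1/720 × (0.000488281 − 0.00274348) = 3.13223e-06.
Partial sum through k=2: 20.0673.
k=3: B_{6}/(6)! × [f^{(5)}(16) − f^{(5)}(9)] = 1/30240 × (2.28882e-05 − 0.000406442) = -1.26837e-08.
Partial sum through k=3: 20.0673.
k=4: B_{8}/(8)! × [f^{(7)}(16) − f^{(7)}(9)] = −1/1209600 × (2.68221e-06 − 0.000150534) = 1.22232e-10.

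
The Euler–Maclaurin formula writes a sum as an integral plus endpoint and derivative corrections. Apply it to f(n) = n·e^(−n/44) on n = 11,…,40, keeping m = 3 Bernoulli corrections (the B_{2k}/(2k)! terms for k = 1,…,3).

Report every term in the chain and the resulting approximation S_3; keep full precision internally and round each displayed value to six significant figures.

S_3 ≈ 407.911

The integral term ∫_11^40 x·e^(−x/44) dx = 395.615.
Endpoint term: (f(11) + f(40))/2 = (8.56681 + 16.1156)/2 = 12.3412.
So far: 407.956.
Order-1 term: 1/12 · (0.0366264 − 0.584101) = -0.0456228.
Partial sum through k=1: 407.911.
Order-2 term: −1/720 · (0.000435128 − 0.00110625) = 9.32116e-07.
Partial sum through k=2: 407.911.
Order-3 term: 1/30240 · (4.39740e-07 − 9.86982e-07) = -1.80966e-11.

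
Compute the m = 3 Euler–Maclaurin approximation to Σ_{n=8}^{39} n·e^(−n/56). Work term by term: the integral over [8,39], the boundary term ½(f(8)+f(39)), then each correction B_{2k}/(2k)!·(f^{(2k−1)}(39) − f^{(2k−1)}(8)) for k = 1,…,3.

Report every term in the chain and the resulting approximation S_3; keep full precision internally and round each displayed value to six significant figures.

Integral: ∫_8^39 x·e^(−x/56) dx = 455.605.
½[f(8) + f(39)] = ½[6.93502 + 19.4361] = 13.1856.
Integral + boundary = 468.790.
Order-1 term: 1/12 · (0.151288 − 0.743038) = -0.0493125.
Running total after k=1: 468.741.
Order-2 term: −1/720 · (0.000366075 − 0.000789794) = 5.88498e-07.
Running total after k=2: 468.741.
Order-3 term: 1/30240 · (2.18083e-07 − 4.28141e-07) = -6.94636e-12.

S_3 ≈ 468.741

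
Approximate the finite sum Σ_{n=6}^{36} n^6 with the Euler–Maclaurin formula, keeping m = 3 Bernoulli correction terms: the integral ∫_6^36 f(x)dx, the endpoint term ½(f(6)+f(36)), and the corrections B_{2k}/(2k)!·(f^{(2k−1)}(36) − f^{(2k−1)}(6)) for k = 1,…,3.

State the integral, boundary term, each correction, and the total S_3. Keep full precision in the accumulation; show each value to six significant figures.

S_3 ≈ 1.23135e+10

Integral: ∫_6^36 x^6 dx = 1.11948e+10.
½[f(6) + f(36)] = ½[46656.0 + 2.17678e+09] = 1.08841e+09.
So far: 1.22833e+10.
Order-1 term: 1/12 · (3.62797e+08 − 46656.0) = 3.02292e+07.
After k=1: 1.23135e+10.
Order-2 term: −1/720 · (5.59872e+06 − 25920.0) = -7740.00.
After k=2: 1.23135e+10.
Order-3 term: 1/30240 · (25920.0 − 4320.00) = 0.714286.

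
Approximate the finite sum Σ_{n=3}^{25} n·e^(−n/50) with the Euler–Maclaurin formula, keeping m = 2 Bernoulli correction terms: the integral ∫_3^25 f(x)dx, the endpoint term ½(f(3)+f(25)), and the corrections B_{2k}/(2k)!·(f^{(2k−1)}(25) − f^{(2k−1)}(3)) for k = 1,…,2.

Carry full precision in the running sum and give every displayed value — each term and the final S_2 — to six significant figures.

S_2 ≈ 230.132

The integral term ∫_3^25 x·e^(−x/50) dx = 221.186.
Boundary: ½(f(3) + f(25)) = ½(2.82529 + 15.1633) = 8.99428.
Integral + boundary = 230.180.
Correction k=1: B_{2}/2! · (f^{(1)}(25) − f^{(1)}(3)) = 1/12 · (0.303265 − 0.885259) = -0.0484994.
After k=1: 230.132.
Correction k=2: B_{4}/4! · (f^{(3)}(25) − f^{(3)}(3)) = −1/720 · (0.000606531 − 0.00110752) = 6.95812e-07.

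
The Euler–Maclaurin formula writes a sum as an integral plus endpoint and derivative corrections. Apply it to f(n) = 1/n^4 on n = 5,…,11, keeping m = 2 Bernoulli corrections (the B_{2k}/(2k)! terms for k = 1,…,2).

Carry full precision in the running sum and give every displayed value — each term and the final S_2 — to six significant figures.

Integral: ∫_5^11 1/x^4 dx = 0.00241623.
Boundary: ½(f(5) + f(11)) = ½(0.00160000 + 6.83013e-05) = 0.000834151.
Integral + boundary = 0.00325038.
Order-1 term: 1/12 · (-2.48369e-05 − (-0.00128000)) = 0.000104597.
Running total after k=1: 0.00335498.
Order-2 term: −1/720 · (-6.15790e-06 − (-0.00153600)) = -2.12478e-06.

S_2 ≈ 0.00335285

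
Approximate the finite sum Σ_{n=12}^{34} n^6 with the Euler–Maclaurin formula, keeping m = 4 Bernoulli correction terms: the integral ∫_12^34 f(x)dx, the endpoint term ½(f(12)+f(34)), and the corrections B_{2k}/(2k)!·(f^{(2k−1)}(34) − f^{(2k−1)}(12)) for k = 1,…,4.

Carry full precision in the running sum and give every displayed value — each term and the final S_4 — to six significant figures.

∫_12^34 x^6 dx evaluates to 7.49822e+09.
Boundary: ½(f(12) + f(34)) = ½(2.98598e+06 + 1.54480e+09) = 7.73895e+08.
Integral + boundary = 8.27211e+09.
Order-1 term: 1/12 · (2.72613e+08 − 1.49299e+06) = 2.25933e+07.
Partial sum through k=1: 8.29471e+09.
Order-2 term: −1/720 · (4.71648e+06 − 207360) = -6262.67.
Partial sum through k=2: 8.29470e+09.
Order-3 term: 1/30240 · (24480.0 − 8640.00) = 0.523810.
Partial sum through k=3: 8.29470e+09.
Order-4 term: −1/1209600 · (0.00000 − 0.00000) = 0.00000.

S_4 ≈ 8.29470e+09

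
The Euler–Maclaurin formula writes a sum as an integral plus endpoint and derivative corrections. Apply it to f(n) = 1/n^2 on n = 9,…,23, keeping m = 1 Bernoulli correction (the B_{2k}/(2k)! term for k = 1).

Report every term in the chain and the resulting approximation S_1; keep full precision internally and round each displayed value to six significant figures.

The integral term ∫_9^23 1/x^2 dx = 0.0676329.
Boundary: ½(f(9) + f(23)) = ½(0.0123457 + 0.00189036) = 0.00711802.
So far: 0.0747509.
Correction k=1: B_{2}/2! · (f^{(1)}(23) − f^{(1)}(9)) = 1/12 · (-0.000164379 − (-0.00274348)) = 0.000214925.

S_1 ≈ 0.0749658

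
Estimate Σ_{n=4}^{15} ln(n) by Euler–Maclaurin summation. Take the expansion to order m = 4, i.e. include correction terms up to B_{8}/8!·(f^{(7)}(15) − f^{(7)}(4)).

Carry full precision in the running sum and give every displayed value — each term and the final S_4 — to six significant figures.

∫_4^15 ln(x) dx evaluates to 24.0756.
Boundary: ½(f(4) + f(15)) = ½(1.38629 + 2.70805) = 2.04717.
Running total after boundary: 26.1227.
Order-1 term: 1/12 · (0.0666667 − 0.250000) = -0.0152778.
After k=1: 26.1075.
Order-2 term: −1/720 · (0.000592593 − 0.0312500) = 4.25797e-05.
After k=2: 26.1075.
Order-3 term: 1/30240 · (3.16049e-05 − 0.0234375) = -7.74004e-07.
After k=3: 26.1075.
Order-4 term: −1/1209600 · (4.21399e-06 − 0.0439453) = 3.63270e-08.

S_4 ≈ 26.1075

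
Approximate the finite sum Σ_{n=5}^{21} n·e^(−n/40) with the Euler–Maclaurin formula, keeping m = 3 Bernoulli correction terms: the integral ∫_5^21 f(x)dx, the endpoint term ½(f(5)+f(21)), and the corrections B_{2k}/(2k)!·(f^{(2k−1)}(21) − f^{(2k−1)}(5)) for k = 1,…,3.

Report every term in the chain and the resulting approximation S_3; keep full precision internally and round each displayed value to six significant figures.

S_3 ≈ 153.476

The integral term ∫_5^21 x·e^(−x/40) dx = 145.099.
½[f(5) + f(21)] = ½[4.41248 + 12.4227] = 8.41757.
So far: 153.517.
Order-1 term: 1/12 · (0.280989 − 0.772185) = -0.0409330.
Partial sum through k=1: 153.476.
Order-2 term: −1/720 · (0.000915062 − 0.00158574) = 9.31492e-07.
Partial sum through k=2: 153.476.
Order-3 term: 1/30240 · (1.03407e-06 − 1.68054e-06) = -2.13780e-11.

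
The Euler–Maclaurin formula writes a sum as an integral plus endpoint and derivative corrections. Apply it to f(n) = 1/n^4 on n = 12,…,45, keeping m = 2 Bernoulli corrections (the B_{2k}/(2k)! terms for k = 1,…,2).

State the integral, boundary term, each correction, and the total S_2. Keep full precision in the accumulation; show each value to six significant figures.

S_2 ≈ 0.000214811

The integral term ∫_12^45 1/x^4 dx = 0.000189243.
Boundary: ½(f(12) + f(45)) = ½(4.82253e-05 + 2.43865e-07) = 2.42346e-05.
Integral + boundary = 0.000213478.
Order-1 term: 1/12 · (-2.16769e-08 − (-1.60751e-05)) = 1.33779e-06.
Partial sum through k=1: 0.000214816.
Order-2 term: −1/720 · (-3.21139e-10 − (-3.34898e-06)) = -4.65091e-09.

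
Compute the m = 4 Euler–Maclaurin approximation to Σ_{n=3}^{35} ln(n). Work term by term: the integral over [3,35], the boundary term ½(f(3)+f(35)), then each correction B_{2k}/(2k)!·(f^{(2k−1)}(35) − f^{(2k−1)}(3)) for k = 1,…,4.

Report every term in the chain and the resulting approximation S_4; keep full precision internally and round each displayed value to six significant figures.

The integral term ∫_3^35 ln(x) dx = 89.1413.
Boundary: ½(f(3) + f(35)) = ½(1.09861 + 3.55535) = 2.32698.
Running total after boundary: 91.4683.
Order-1 term: 1/12 · (0.0285714 − 0.333333) = -0.0253968.
Partial sum through k=1: 91.4429.
Order-2 term: −1/720 · (4.66472e-05 − 0.0740741) = 0.000102816.
Partial sum through k=2: 91.4430.
Order-3 term: 1/30240 · (4.56952e-07 − 0.0987654) = -3.26604e-06.
Partial sum through k=3: 91.4430.
Order-4 term: −1/1209600 · (1.11907e-08 − 0.329218) = 2.72171e-07.

S_4 ≈ 91.4430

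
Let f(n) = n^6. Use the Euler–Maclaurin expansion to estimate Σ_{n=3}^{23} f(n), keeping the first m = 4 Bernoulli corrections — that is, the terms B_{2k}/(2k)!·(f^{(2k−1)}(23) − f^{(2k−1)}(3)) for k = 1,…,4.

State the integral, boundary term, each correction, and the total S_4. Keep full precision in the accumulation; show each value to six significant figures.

The integral term ∫_3^23 x^6 dx = 4.86403e+08.
Boundary: ½(f(3) + f(23)) = ½(729.000 + 1.48036e+08) = 7.40183e+07.
So far: 5.60422e+08.
k=1: B_{2}/(2)! × [f^{(1)}(23) − f^{(1)}(3)] = 1/12 × (3.86181e+07 − 1458.00) = 3.21805e+06.
Partial sum through k=1: 5.63640e+08.
k=2: B_{4}/(4)! × [f^{(3)}(23) − f^{(3)}(3)] = −1/720 × (1.46004e+06 − 3240.00) = -2023.33.
Partial sum through k=2: 5.63638e+08.
k=3: B_{6}/(6)! × [f^{(5)}(23) − f^{(5)}(3)] = 1/30240 × (16560.0 − 2160.00) = 0.476190.
Partial sum through k=3: 5.63638e+08.
k=4: B_{8}/(8)! × [f^{(7)}(23) − f^{(7)}(3)] = −1/1209600 × (0.00000 − 0.00000) = 0.00000.

S_4 ≈ 5.63638e+08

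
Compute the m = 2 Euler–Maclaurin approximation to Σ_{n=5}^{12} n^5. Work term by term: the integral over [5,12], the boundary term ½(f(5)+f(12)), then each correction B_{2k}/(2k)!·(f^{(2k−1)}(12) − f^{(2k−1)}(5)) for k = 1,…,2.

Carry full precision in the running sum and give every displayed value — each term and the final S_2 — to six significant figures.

S_2 ≈ 629408

∫_5^12 x^5 dx evaluates to 495060.
Boundary: ½(f(5) + f(12)) = ½(3125.00 + 248832) = 125978.
Running total after boundary: 621038.
Correction k=1: B_{2}/2! · (f^{(1)}(12) − f^{(1)}(5)) = 1/12 · (103680 − 3125.00) = 8379.58.
Running total after k=1: 629418.
Correction k=2: B_{4}/4! · (f^{(3)}(12) − f^{(3)}(5)) = −1/720 · (8640.00 − 1500.00) = -9.91667.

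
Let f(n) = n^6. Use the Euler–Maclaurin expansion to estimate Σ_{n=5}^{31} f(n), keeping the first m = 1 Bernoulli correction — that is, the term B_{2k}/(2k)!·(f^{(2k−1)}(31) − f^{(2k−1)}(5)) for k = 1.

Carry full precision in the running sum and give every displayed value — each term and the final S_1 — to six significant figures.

S_1 ≈ 4.38843e+09

Integral: ∫_5^31 x^6 dx = 3.93036e+09.
Endpoint term: (f(5) + f(31))/2 = (15625.0 + 8.87504e+08)/2 = 4.43760e+08.
Integral + boundary = 4.37412e+09.
k=1: B_{2}/(2)! × [f^{(1)}(31) − f^{(1)}(5)] = 1/12 × (1.71775e+08 − 18750.0) = 1.43130e+07.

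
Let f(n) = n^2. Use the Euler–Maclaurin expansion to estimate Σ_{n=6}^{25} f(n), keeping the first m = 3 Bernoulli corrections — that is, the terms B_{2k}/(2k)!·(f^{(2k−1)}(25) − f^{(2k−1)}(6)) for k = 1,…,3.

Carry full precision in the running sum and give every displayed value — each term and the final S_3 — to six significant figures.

S_3 ≈ 5470.00

∫_6^25 x^2 dx evaluates to 5136.33.
½[f(6) + f(25)] = ½[36.0000 + 625.000] = 330.500.
So far: 5466.83.
Correction k=1: B_{2}/2! · (f^{(1)}(25) − f^{(1)}(6)) = 1/12 · (50.0000 − 12.0000) = 3.16667.
After k=1: 5470.00.
Correction k=2: B_{4}/4! · (f^{(3)}(25) − f^{(3)}(6)) = −1/720 · (0.00000 − 0.00000) = 0.00000.
After k=2: 5470.00.
Correction k=3: B_{6}/6! · (f^{(5)}(25) − f^{(5)}(6)) = 1/30240 · (0.00000 − 0.00000) = 0.00000.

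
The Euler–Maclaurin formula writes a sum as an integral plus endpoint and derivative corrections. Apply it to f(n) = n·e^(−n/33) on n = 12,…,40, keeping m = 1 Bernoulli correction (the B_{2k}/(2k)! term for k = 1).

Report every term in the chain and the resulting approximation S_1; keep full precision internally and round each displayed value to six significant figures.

∫_12^40 x·e^(−x/33) dx evaluates to 315.454.
Boundary: ½(f(12) + f(40)) = ½(8.34173 + 11.9026) = 10.1222.
So far: 325.576.
k=1: B_{2}/(2)! × [f^{(1)}(40) − f^{(1)}(12)] = 1/12 × (-0.0631199 − 0.442364) = -0.0421237.

S_1 ≈ 325.534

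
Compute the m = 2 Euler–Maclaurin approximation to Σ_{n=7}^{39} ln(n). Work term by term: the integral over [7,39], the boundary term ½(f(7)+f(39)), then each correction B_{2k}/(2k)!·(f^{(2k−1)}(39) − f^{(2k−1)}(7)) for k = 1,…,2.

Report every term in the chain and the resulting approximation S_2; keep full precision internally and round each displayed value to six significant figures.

Integral: ∫_7^39 ln(x) dx = 97.2575.
½[f(7) + f(39)] = ½[1.94591 + 3.66356] = 2.80474.
Integral + boundary = 100.062.
k=1: B_{2}/(2)! × [f^{(1)}(39) − f^{(1)}(7)] = 1/12 × (0.0256410 − 0.142857) = -0.00976801.
Running total after k=1: 100.053.
k=2: B_{4}/(4)! × [f^{(3)}(39) − f^{(3)}(7)] = −1/720 × (3.37160e-05 − 0.00583090) = 8.05165e-06.

S_2 ≈ 100.053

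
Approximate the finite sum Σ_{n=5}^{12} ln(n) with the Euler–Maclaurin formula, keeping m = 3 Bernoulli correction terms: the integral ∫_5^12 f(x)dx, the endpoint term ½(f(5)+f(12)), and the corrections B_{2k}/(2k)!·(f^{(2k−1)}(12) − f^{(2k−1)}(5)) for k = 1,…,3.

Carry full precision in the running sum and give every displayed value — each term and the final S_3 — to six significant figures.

S_3 ≈ 16.8092

Integral: ∫_5^12 ln(x) dx = 14.7717.
Endpoint term: (f(5) + f(12))/2 = (1.60944 + 2.48491)/2 = 2.04717.
So far: 16.8189.
k=1: B_{2}/(2)! × [f^{(1)}(12) − f^{(1)}(5)] = 1/12 × (0.0833333 − 0.200000) = -0.00972222.
After k=1: 16.8091.
k=2: B_{4}/(4)! × [f^{(3)}(12) − f^{(3)}(5)] = −1/720 × (0.00115741 − 0.0160000) = 2.06147e-05.
After k=2: 16.8092.
k=3: B_{6}/(6)! × [f^{(5)}(12) − f^{(5)}(5)] = 1/30240 × (9.64506e-05 − 0.00768000) = -2.50779e-07.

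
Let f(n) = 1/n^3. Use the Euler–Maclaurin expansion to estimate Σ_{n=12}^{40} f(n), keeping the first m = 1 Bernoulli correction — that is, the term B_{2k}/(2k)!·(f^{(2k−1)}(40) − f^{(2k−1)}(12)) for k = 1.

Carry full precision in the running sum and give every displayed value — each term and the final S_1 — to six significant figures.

Integral: ∫_12^40 1/x^3 dx = 0.00315972.
Boundary: ½(f(12) + f(40)) = ½(0.000578704 + 1.56250e-05) = 0.000297164.
So far: 0.00345689.
Order-1 term: 1/12 · (-1.17187e-06 − (-0.000144676)) = 1.19587e-05.

S_1 ≈ 0.00346885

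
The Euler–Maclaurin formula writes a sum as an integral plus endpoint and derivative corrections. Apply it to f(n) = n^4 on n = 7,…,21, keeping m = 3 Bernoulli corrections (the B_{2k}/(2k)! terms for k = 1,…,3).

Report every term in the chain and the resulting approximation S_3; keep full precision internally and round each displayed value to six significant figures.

S_3 ≈ 914872

The integral term ∫_7^21 x^4 dx = 813459.
Boundary: ½(f(7) + f(21)) = ½(2401.00 + 194481) = 98441.0.
Integral + boundary = 911900.
Correction k=1: B_{2}/2! · (f^{(1)}(21) − f^{(1)}(7)) = 1/12 · (37044.0 − 1372.00) = 2972.67.
Partial sum through k=1: 914872.
Correction k=2: B_{4}/4! · (f^{(3)}(21) − f^{(3)}(7)) = −1/720 · (504.000 − 168.000) = -0.466667.
Partial sum through k=2: 914872.
Correction k=3: B_{6}/6! · (f^{(5)}(21) − f^{(5)}(7)) = 1/30240 · (0.00000 − 0.00000) = 0.00000.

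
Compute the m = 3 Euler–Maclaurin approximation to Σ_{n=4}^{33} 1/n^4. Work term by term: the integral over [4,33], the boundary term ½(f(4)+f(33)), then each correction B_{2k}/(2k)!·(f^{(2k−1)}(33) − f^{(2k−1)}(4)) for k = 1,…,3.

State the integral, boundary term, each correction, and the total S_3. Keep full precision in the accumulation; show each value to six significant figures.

S_3 ≈ 0.00746879

∫_4^33 1/x^4 dx evaluates to 0.00519906.
Endpoint term: (f(4) + f(33))/2 = (0.00390625 + 8.43226e-07)/2 = 0.00195355.
So far: 0.00715260.
Correction k=1: B_{2}/2! · (f^{(1)}(33) − f^{(1)}(4)) = 1/12 · (-1.02209e-07 − (-0.00390625)) = 0.000325512.
Running total after k=1: 0.00747812.
Correction k=2: B_{4}/4! · (f^{(3)}(33) − f^{(3)}(4)) = −1/720 · (-2.81568e-09 − (-0.00732422)) = -1.01725e-05.
Running total after k=2: 0.00746794.
Correction k=3: B_{6}/6! · (f^{(5)}(33) − f^{(5)}(4)) = 1/30240 · (-1.44792e-10 − (-0.0256348)) = 8.47710e-07.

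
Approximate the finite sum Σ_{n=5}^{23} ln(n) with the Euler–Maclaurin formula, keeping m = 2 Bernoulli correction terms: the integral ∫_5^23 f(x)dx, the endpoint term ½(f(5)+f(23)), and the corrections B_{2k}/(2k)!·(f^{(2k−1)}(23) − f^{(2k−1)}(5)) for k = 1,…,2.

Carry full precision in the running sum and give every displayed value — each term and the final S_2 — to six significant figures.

The integral term ∫_5^23 ln(x) dx = 46.0692.
Endpoint term: (f(5) + f(23))/2 = (1.60944 + 3.13549)/2 = 2.37247.
Integral + boundary = 48.4416.
Order-1 term: 1/12 · (0.0434783 − 0.200000) = -0.0130435.
Partial sum through k=1: 48.4286.
Order-2 term: −1/720 · (0.000164379 − 0.0160000) = 2.19939e-05.

S_2 ≈ 48.4286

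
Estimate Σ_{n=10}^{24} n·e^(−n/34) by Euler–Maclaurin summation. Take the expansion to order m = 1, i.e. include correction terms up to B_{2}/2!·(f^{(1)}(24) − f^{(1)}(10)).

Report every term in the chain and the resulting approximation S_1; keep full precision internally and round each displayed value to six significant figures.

S_1 ≈ 150.898

The integral term ∫_10^24 x·e^(−x/34) dx = 141.280.
Endpoint term: (f(10) + f(24))/2 = (7.45189 + 11.8481)/2 = 9.65002.
Integral + boundary = 150.930.
Order-1 term: 1/12 · (0.145198 − 0.526016) = -0.0317348.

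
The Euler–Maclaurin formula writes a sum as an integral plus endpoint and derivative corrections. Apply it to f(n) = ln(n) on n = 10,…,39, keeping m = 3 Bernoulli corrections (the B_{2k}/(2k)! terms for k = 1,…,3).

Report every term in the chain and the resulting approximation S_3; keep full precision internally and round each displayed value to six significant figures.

S_3 ≈ 93.8299

∫_10^39 ln(x) dx evaluates to 90.8531.
Boundary: ½(f(10) + f(39)) = ½(2.30259 + 3.66356) = 2.98307.
Running total after boundary: 93.8361.
Order-1 term: 1/12 · (0.0256410 − 0.100000) = -0.00619658.
After k=1: 93.8299.
Order-2 term: −1/720 · (3.37160e-05 − 0.00200000) = 2.73095e-06.
After k=2: 93.8299.
Order-3 term: 1/30240 · (2.66004e-07 − 0.000240000) = -7.92771e-09.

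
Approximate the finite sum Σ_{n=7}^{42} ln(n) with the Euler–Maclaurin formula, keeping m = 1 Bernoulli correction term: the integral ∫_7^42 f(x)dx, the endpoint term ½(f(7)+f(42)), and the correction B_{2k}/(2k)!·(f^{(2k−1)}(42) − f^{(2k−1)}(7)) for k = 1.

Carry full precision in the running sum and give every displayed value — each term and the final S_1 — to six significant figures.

Integral: ∫_7^42 ln(x) dx = 108.361.
½[f(7) + f(42)] = ½[1.94591 + 3.73767] = 2.84179.
Running total after boundary: 111.203.
Order-1 term: 1/12 · (0.0238095 − 0.142857) = -0.00992063.

S_1 ≈ 111.193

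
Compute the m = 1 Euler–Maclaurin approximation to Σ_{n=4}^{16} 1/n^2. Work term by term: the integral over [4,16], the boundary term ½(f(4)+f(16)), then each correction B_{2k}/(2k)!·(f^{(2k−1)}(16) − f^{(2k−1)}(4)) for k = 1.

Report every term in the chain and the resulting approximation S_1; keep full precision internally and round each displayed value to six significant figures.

Integral: ∫_4^16 1/x^2 dx = 0.187500.
½[f(4) + f(16)] = ½[0.0625000 + 0.00390625] = 0.0332031.
Running total after boundary: 0.220703.
Correction k=1: B_{2}/2! · (f^{(1)}(16) − f^{(1)}(4)) = 1/12 · (-0.000488281 − (-0.0312500)) = 0.00256348.

S_1 ≈ 0.223267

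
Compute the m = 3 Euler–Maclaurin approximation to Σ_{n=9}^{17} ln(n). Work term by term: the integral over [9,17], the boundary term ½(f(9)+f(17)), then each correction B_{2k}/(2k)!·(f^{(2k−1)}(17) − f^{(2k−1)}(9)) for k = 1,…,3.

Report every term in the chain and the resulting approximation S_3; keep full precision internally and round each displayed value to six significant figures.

S_3 ≈ 22.9005

∫_9^17 ln(x) dx evaluates to 20.3896.
Boundary: ½(f(9) + f(17)) = ½(2.19722 + 2.83321) = 2.51522.
Running total after boundary: 22.9048.
Correction k=1: B_{2}/2! · (f^{(1)}(17) − f^{(1)}(9)) = 1/12 · (0.0588235 − 0.111111) = -0.00435730.
Partial sum through k=1: 22.9005.
Correction k=2: B_{4}/4! · (f^{(3)}(17) − f^{(3)}(9)) = −1/720 · (0.000407083 − 0.00274348) = 3.24500e-06.
Partial sum through k=2: 22.9005.
Correction k=3: B_{6}/6! · (f^{(5)}(17) − f^{(5)}(9)) = 1/30240 · (1.69031e-05 − 0.000406442) = -1.28816e-08.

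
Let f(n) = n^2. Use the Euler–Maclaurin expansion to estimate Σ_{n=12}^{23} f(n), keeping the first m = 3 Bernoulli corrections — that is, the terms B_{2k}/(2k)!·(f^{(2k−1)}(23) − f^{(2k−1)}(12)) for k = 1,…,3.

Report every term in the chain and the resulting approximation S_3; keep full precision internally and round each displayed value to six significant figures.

S_3 ≈ 3818.00

The integral term ∫_12^23 x^2 dx = 3479.67.
Endpoint term: (f(12) + f(23))/2 = (144.000 + 529.000)/2 = 336.500.
Running total after boundary: 3816.17.
Correction k=1: B_{2}/2! · (f^{(1)}(23) − f^{(1)}(12)) = 1/12 · (46.0000 − 24.0000) = 1.83333.
Running total after k=1: 3818.00.
Correction k=2: B_{4}/4! · (f^{(3)}(23) − f^{(3)}(12)) = −1/720 · (0.00000 − 0.00000) = 0.00000.
Running total after k=2: 3818.00.
Correction k=3: B_{6}/6! · (f^{(5)}(23) − f^{(5)}(12)) = 1/30240 · (0.00000 − 0.00000) = 0.00000.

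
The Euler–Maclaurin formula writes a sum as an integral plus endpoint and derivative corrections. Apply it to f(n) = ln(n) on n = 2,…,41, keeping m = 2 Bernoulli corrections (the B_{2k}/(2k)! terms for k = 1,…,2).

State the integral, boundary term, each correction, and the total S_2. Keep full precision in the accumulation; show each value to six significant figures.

S_2 ≈ 114.034

Integral: ∫_2^41 ln(x) dx = 111.870.
Endpoint term: (f(2) + f(41))/2 = (0.693147 + 3.71357)/2 = 2.20336.
Running total after boundary: 114.074.
Order-1 term: 1/12 · (0.0243902 − 0.500000) = -0.0396341.
Partial sum through k=1: 114.034.
Order-2 term: −1/720 · (2.90187e-05 − 0.250000) = 0.000347182.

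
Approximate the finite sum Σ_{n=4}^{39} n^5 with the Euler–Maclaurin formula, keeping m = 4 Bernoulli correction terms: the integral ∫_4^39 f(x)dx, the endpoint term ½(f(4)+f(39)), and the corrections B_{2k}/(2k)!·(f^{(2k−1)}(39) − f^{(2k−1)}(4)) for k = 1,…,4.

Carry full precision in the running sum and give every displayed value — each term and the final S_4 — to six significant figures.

Integral: ∫_4^39 x^5 dx = 5.86457e+08.
½[f(4) + f(39)] = ½[1024.00 + 9.02242e+07] = 4.51126e+07.
Integral + boundary = 6.31569e+08.
k=1: B_{2}/(2)! × [f^{(1)}(39) − f^{(1)}(4)] = 1/12 × (1.15672e+07 − 1280.00) = 963827.
After k=1: 6.32533e+08.
k=2: B_{4}/(4)! × [f^{(3)}(39) − f^{(3)}(4)] = −1/720 × (91260.0 − 960.000) = -125.417.
After k=2: 6.32533e+08.
k=3: B_{6}/(6)! × [f^{(5)}(39) − f^{(5)}(4)] = 1/30240 × (120.000 − 120.000) = 0.00000.
After k=3: 6.32533e+08.
k=4: B_{8}/(8)! × [f^{(7)}(39) − f^{(7)}(4)] = −1/1209600 × (0.00000 − 0.00000) = 0.00000.

S_4 ≈ 6.32533e+08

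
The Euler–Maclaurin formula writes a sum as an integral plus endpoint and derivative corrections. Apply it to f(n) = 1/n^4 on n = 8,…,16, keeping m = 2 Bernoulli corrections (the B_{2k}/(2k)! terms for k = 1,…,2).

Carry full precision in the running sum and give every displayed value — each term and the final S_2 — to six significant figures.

S_2 ≈ 0.000709137

∫_8^16 1/x^4 dx evaluates to 0.000569661.
Endpoint term: (f(8) + f(16))/2 = (0.000244141 + 1.52588e-05)/2 = 0.000129700.
So far: 0.000699361.
Correction k=1: B_{2}/2! · (f^{(1)}(16) − f^{(1)}(8)) = 1/12 · (-3.81470e-06 − (-0.000122070)) = 9.85463e-06.
Running total after k=1: 0.000709216.
Correction k=2: B_{4}/4! · (f^{(3)}(16) − f^{(3)}(8)) = −1/720 · (-4.47035e-07 − (-5.72205e-05)) = -7.88520e-08.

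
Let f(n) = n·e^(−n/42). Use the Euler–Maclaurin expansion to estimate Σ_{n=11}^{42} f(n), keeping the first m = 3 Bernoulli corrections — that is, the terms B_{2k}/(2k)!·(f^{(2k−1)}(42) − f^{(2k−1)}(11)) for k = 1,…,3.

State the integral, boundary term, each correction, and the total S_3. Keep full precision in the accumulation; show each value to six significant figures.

S_3 ≈ 427.127

Integral: ∫_11^42 x·e^(−x/42) dx = 415.216.
½[f(11) + f(42)] = ½[8.46543 + 15.4509] = 11.9582.
So far: 427.174.
k=1: B_{2}/(2)! × [f^{(1)}(42) − f^{(1)}(11)] = 1/12 × (0.00000 − 0.568027) = -0.0473355.
Running total after k=1: 427.127.
k=2: B_{4}/(4)! × [f^{(3)}(42) − f^{(3)}(11)] = −1/720 × (0.000417097 − 0.00119456) = 1.07980e-06.
Running total after k=2: 427.127.
k=3: B_{6}/(6)! × [f^{(5)}(42) − f^{(5)}(11)] = 1/30240 × (4.72899e-07 − 1.17183e-06) = -2.31126e-11.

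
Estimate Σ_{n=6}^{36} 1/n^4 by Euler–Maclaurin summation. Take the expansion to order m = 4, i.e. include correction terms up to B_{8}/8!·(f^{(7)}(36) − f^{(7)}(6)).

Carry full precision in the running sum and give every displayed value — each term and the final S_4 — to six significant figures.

∫_6^36 1/x^4 dx evaluates to 0.00153607.
Endpoint term: (f(6) + f(36))/2 = (0.000771605 + 5.95374e-07)/2 = 0.000386100.
Integral + boundary = 0.00192217.
k=1: B_{2}/(2)! × [f^{(1)}(36) − f^{(1)}(6)] = 1/12 × (-6.61527e-08 − (-0.000514403)) = 4.28614e-05.
After k=1: 0.00196503.
k=2: B_{4}/(4)! × [f^{(3)}(36) − f^{(3)}(6)] = −1/720 × (-1.53131e-09 − (-0.000428669)) = -5.95372e-07.
After k=2: 0.00196443.
k=3: B_{6}/(6)! × [f^{(5)}(36) − f^{(5)}(6)] = 1/30240 × (-6.61678e-11 − (-0.000666819)) = 2.20509e-08.
After k=3: 0.00196445.
k=4: B_{8}/(8)! × [f^{(7)}(36) − f^{(7)}(6)] = −1/1209600 × (-4.59499e-12 − (-0.00166705)) = -1.37818e-09.

S_4 ≈ 0.00196445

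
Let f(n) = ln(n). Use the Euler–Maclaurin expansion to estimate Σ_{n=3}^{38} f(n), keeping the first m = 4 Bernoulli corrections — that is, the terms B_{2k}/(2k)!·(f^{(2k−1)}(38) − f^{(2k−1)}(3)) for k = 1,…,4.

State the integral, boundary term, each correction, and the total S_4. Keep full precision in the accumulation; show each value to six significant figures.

∫_3^38 ln(x) dx evaluates to 99.9324.
Boundary: ½(f(3) + f(38)) = ½(1.09861 + 3.63759) = 2.36810.
Running total after boundary: 102.301.
Order-1 term: 1/12 · (0.0263158 − 0.333333) = -0.0255848.
Running total after k=1: 102.275.
Order-2 term: −1/720 · (3.64485e-05 − 0.0740741) = 0.000102830.
Running total after k=2: 102.275.
Order-3 term: 1/30240 · (3.02896e-07 − 0.0987654) = -3.26604e-06.
Running total after k=3: 102.275.
Order-4 term: −1/1209600 · (6.29285e-09 − 0.329218) = 2.72171e-07.

S_4 ≈ 102.275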